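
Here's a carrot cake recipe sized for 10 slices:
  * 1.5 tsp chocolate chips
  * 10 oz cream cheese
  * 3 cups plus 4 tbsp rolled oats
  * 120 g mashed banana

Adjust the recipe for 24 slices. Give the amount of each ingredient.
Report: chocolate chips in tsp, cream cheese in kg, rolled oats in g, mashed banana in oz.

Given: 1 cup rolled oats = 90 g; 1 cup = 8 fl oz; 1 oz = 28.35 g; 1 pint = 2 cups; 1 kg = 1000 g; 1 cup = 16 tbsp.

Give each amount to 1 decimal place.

chocolate chips: 3.6 tsp; cream cheese: 0.7 kg; rolled oats: 702.0 g; mashed banana: 10.2 oz

Scaling factor: 24/10 = 12/5 = 2.4.
chocolate chips: 1.5 tsp × 12/5 = 3.6 tsp
cream cheese: 10 oz × 12/5 × 28.35 g/oz ÷ 1000 g/kg ≈ 0.7 kg
rolled oats: (3 cup + 4 tbsp = 3.25 cup) × 12/5 × 90 g/cup = 702.0 g
mashed banana: 120 g × 12/5 ÷ 28.35 g/oz ≈ 10.2 oz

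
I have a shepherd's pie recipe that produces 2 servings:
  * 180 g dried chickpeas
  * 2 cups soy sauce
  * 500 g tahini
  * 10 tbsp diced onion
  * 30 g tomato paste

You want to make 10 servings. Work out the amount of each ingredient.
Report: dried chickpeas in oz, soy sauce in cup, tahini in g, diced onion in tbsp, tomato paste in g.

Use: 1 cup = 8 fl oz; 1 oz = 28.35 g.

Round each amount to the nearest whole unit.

dried chickpeas: 32 oz; soy sauce: 10 cup; tahini: 2500 g; diced onion: 50 tbsp; tomato paste: 150 g

Scaling factor: 10/2 = 5.
dried chickpeas: 180 g × 5 ÷ 28.35 g/oz ≈ 32 oz
soy sauce: 2 cup × 5 = 10 cup
tahini: 500 g × 5 = 2500 g
diced onion: 10 tbsp × 5 = 50 tbsp
tomato paste: 30 g × 5 = 150 g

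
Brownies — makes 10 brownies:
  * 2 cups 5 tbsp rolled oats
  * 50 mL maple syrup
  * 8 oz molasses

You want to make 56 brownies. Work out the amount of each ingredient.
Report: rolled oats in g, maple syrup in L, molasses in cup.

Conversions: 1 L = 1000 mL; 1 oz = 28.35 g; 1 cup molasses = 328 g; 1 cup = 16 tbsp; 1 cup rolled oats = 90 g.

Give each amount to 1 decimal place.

rolled oats: 1165.5 g; maple syrup: 0.3 L; molasses: 3.9 cup

Scaling factor: 56/10 = 28/5 = 5.6.
rolled oats: (2 cup + 5 tbsp = 2.3125 cup) × 28/5 × 90 g/cup = 1165.5 g
maple syrup: 50 mL × 28/5 ÷ 1000 mL/L ≈ 0.3 L
molasses: 8 oz × 28/5 × 28.35 g/oz ÷ 328 g/cup ≈ 3.9 cup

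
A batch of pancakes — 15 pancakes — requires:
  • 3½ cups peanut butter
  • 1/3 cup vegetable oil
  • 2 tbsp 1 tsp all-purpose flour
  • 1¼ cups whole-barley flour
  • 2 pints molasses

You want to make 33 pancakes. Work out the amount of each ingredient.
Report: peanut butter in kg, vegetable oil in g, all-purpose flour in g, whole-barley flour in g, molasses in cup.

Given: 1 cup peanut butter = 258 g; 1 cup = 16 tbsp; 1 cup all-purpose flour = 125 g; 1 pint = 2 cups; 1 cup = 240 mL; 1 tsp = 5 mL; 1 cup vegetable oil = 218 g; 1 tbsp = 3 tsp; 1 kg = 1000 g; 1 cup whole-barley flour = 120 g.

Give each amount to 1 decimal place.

Scaling factor: 33/15 = 11/5 = 2.2.
peanut butter: 3.5 cup × 11/5 × 258 g/cup ÷ 1000 g/kg ≈ 2.0 kg
vegetable oil: 1/3 cup × 11/5 × 218 g/cup ≈ 159.9 g
all-purpose flour: (2 tbsp + 1 tsp = 7/3 tbsp) × 11/5 ÷ 16 tbsp/cup × 125 g/cup ≈ 40.1 g
whole-barley flour: 1.25 cup × 11/5 × 120 g/cup = 330.0 g
molasses: 2 pint × 11/5 × 2 cup/pint = 8.8 cup

peanut butter: 2.0 kg; vegetable oil: 159.9 g; all-purpose flour: 40.1 g; whole-barley flour: 330.0 g; molasses: 8.8 cup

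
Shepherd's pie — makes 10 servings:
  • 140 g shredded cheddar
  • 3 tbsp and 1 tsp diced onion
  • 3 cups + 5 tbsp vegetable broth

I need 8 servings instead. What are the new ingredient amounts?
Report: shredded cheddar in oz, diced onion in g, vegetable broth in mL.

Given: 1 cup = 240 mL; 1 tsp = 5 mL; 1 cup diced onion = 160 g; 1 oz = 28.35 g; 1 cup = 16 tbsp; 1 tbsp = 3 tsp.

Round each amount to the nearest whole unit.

Scaling factor: 8/10 = 4/5 = 0.8.
shredded cheddar: 140 g × 4/5 ÷ 28.35 g/oz ≈ 4 oz
diced onion: (3 tbsp + 1 tsp = 10/3 tbsp) × 4/5 ÷ 16 tbsp/cup × 160 g/cup ≈ 27 g
vegetable broth: (3 cup + 5 tbsp = 3.3125 cup) × 4/5 × 240 mL/cup = 636 mL

shredded cheddar: 4 oz; diced onion: 27 g; vegetable broth: 636 mL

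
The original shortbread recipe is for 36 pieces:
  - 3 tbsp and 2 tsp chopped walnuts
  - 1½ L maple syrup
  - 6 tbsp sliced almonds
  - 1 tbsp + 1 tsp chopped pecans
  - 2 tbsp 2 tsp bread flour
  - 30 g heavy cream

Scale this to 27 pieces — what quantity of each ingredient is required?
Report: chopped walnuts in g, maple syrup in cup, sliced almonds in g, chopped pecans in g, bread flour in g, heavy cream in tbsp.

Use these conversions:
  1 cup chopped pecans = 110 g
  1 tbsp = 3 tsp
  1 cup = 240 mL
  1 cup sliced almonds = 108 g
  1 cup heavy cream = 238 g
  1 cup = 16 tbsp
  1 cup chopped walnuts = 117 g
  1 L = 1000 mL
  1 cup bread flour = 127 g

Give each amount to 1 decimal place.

Scaling factor: 27/36 = 3/4 = 0.75.
chopped walnuts: (3 tbsp + 2 tsp = 11/3 tbsp) × 3/4 ÷ 16 tbsp/cup × 117 g/cup ≈ 20.1 g
maple syrup: 1.5 L × 3/4 × 1000 mL/L ÷ 240 mL/cup ≈ 4.7 cup
sliced almonds: 6 tbsp × 3/4 ÷ 16 tbsp/cup × 108 g/cup ≈ 30.4 g
chopped pecans: (1 tbsp + 1 tsp = 4/3 tbsp) × 3/4 ÷ 16 tbsp/cup × 110 g/cup ≈ 6.9 g
bread flour: (2 tbsp + 2 tsp = 8/3 tbsp) × 3/4 ÷ 16 tbsp/cup × 127 g/cup ≈ 15.9 g
heavy cream: 30 g × 3/4 ÷ 238 g/cup × 16 tbsp/cup ≈ 1.5 tbsp

chopped walnuts: 20.1 g; maple syrup: 4.7 cup; sliced almonds: 30.4 g; chopped pecans: 6.9 g; bread flour: 15.9 g; heavy cream: 1.5 tbsp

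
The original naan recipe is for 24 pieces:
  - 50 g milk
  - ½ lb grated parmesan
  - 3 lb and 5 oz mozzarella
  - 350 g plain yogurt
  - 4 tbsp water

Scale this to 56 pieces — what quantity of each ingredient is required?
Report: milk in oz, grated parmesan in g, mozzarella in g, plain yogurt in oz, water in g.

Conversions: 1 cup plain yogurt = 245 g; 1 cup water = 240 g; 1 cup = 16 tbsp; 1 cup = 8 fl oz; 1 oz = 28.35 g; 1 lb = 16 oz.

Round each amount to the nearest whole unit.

milk: 4 oz; grated parmesan: 529 g; mozzarella: 3506 g; plain yogurt: 29 oz; water: 140 g

Scaling factor: 56/24 = 7/3.
milk: 50 g × 7/3 ÷ 28.35 g/oz ≈ 4 oz
grated parmesan: 0.5 lb × 7/3 × 16 oz/lb × 28.35 g/oz ≈ 529 g
mozzarella: (3 lb + 5 oz = 3.3125 lb) × 7/3 × 16 oz/lb × 28.35 g/oz ≈ 3506 g
plain yogurt: 350 g × 7/3 ÷ 28.35 g/oz ≈ 29 oz
water: 4 tbsp × 7/3 ÷ 16 tbsp/cup × 240 g/cup = 140 g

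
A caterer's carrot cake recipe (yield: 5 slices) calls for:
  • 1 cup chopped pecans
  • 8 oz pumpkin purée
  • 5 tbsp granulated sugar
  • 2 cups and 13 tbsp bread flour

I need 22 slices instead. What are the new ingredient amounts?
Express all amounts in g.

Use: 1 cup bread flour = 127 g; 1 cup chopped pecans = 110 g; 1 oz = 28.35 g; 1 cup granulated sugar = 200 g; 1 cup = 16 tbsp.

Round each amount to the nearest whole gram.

Scaling factor: 22/5 = 4.4.
chopped pecans: 1 cup × 22/5 × 110 g/cup = 484 g
pumpkin purée: 8 oz × 22/5 × 28.35 g/oz ≈ 998 g
granulated sugar: 5 tbsp × 22/5 ÷ 16 tbsp/cup × 200 g/cup = 275 g
bread flour: (2 cup + 13 tbsp = 2.8125 cup) × 22/5 × 127 g/cup ≈ 1572 g

chopped pecans: 484 g; pumpkin purée: 998 g; granulated sugar: 275 g; bread flour: 1572 g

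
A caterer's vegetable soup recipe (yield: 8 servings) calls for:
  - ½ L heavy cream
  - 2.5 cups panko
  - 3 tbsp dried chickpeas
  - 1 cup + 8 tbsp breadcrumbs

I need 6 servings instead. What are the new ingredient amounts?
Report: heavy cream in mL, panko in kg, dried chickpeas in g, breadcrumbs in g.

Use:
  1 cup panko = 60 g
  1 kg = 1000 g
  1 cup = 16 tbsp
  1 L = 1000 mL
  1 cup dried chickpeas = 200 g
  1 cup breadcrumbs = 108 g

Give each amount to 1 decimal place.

Scaling factor: 6/8 = 3/4 = 0.75.
heavy cream: 0.5 L × 3/4 × 1000 mL/L = 375.0 mL
panko: 2.5 cup × 3/4 × 60 g/cup ÷ 1000 g/kg ≈ 0.1 kg
dried chickpeas: 3 tbsp × 3/4 ÷ 16 tbsp/cup × 200 g/cup ≈ 28.1 g
breadcrumbs: (1 cup + 8 tbsp = 1.5 cup) × 3/4 × 108 g/cup = 121.5 g

heavy cream: 375.0 mL; panko: 0.1 kg; dried chickpeas: 28.1 g; breadcrumbs: 121.5 g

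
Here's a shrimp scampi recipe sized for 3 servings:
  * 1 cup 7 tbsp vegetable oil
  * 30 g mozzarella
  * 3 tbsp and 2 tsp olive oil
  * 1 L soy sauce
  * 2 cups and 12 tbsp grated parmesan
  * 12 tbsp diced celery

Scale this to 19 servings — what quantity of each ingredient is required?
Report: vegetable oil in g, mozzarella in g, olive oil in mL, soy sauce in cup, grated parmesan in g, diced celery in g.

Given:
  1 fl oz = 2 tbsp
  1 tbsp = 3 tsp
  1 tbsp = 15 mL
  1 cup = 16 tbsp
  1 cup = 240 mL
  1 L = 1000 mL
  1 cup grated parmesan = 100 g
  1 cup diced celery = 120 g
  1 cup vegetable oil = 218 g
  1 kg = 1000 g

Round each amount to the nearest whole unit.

Scaling factor: 19/3.
vegetable oil: (1 cup + 7 tbsp = 1.4375 cup) × 19/3 × 218 g/cup ≈ 1985 g
mozzarella: 30 g × 19/3 = 190 g
olive oil: (3 tbsp + 2 tsp = 11/3 tbsp) × 19/3 × 15 mL/tbsp ≈ 348 mL
soy sauce: 1 L × 19/3 × 1000 mL/L ÷ 240 mL/cup ≈ 26 cup
grated parmesan: (2 cup + 12 tbsp = 2.75 cup) × 19/3 × 100 g/cup ≈ 1742 g
diced celery: 12 tbsp × 19/3 ÷ 16 tbsp/cup × 120 g/cup = 570 g

vegetable oil: 1985 g; mozzarella: 190 g; olive oil: 348 mL; soy sauce: 26 cup; grated parmesan: 1742 g; diced celery: 570 g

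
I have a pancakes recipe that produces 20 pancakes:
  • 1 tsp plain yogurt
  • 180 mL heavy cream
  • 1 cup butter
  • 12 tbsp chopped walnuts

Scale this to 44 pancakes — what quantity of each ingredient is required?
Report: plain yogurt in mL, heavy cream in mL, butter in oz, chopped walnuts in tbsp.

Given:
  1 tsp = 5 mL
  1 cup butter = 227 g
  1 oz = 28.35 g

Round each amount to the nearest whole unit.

plain yogurt: 11 mL; heavy cream: 396 mL; butter: 18 oz; chopped walnuts: 26 tbsp

Scaling factor: 44/20 = 11/5 = 2.2.
plain yogurt: 1 tsp × 11/5 × 5 mL/tsp = 11 mL
heavy cream: 180 mL × 11/5 = 396 mL
butter: 1 cup × 11/5 × 227 g/cup ÷ 28.35 g/oz ≈ 18 oz
chopped walnuts: 12 tbsp × 11/5 ≈ 26 tbsp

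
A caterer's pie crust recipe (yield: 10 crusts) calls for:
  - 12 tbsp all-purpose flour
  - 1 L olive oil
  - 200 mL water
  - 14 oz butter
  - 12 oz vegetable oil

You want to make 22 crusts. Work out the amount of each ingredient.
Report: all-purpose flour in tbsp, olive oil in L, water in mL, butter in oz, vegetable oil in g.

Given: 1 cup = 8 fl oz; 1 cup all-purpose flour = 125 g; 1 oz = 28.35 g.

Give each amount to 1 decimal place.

all-purpose flour: 26.4 tbsp; olive oil: 2.2 L; water: 440.0 mL; butter: 30.8 oz; vegetable oil: 748.4 g

Scaling factor: 22/10 = 11/5 = 2.2.
all-purpose flour: 12 tbsp × 11/5 = 26.4 tbsp
olive oil: 1 L × 11/5 = 2.2 L
water: 200 mL × 11/5 = 440.0 mL
butter: 14 oz × 11/5 = 30.8 oz
vegetable oil: 12 oz × 11/5 × 28.35 g/oz ≈ 748.4 g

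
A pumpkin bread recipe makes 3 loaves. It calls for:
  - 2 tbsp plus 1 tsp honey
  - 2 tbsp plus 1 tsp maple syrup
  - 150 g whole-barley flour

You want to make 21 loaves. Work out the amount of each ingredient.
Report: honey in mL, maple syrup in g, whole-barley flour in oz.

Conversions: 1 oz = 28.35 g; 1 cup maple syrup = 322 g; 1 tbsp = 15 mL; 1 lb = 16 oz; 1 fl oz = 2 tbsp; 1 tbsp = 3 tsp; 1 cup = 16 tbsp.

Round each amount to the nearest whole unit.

honey: 245 mL; maple syrup: 329 g; whole-barley flour: 37 oz

Scaling factor: 21/3 = 7.
honey: (2 tbsp + 1 tsp = 7/3 tbsp) × 7 × 15 mL/tbsp = 245 mL
maple syrup: (2 tbsp + 1 tsp = 7/3 tbsp) × 7 ÷ 16 tbsp/cup × 322 g/cup ≈ 329 g
whole-barley flour: 150 g × 7 ÷ 28.35 g/oz ≈ 37 oz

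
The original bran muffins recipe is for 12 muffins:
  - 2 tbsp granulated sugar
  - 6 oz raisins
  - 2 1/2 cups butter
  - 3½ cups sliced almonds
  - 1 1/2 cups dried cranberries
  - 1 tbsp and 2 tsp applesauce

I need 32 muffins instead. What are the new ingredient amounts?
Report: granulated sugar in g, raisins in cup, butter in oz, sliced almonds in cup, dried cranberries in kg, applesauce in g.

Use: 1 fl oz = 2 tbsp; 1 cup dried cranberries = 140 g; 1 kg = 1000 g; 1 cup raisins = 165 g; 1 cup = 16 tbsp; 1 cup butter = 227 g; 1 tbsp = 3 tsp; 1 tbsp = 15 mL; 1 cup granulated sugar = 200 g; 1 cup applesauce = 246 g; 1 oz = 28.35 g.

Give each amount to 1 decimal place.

granulated sugar: 66.7 g; raisins: 2.7 cup; butter: 53.4 oz; sliced almonds: 9.3 cup; dried cranberries: 0.6 kg; applesauce: 68.3 g

Scaling factor: 32/12 = 8/3.
granulated sugar: 2 tbsp × 8/3 ÷ 16 tbsp/cup × 200 g/cup ≈ 66.7 g
raisins: 6 oz × 8/3 × 28.35 g/oz ÷ 165 g/cup ≈ 2.7 cup
butter: 2.5 cup × 8/3 × 227 g/cup ÷ 28.35 g/oz ≈ 53.4 oz
sliced almonds: 3.5 cup × 8/3 ≈ 9.3 cup
dried cranberries: 1.5 cup × 8/3 × 140 g/cup ÷ 1000 g/kg ≈ 0.6 kg
applesauce: (1 tbsp + 2 tsp = 5/3 tbsp) × 8/3 ÷ 16 tbsp/cup × 246 g/cup ≈ 68.3 g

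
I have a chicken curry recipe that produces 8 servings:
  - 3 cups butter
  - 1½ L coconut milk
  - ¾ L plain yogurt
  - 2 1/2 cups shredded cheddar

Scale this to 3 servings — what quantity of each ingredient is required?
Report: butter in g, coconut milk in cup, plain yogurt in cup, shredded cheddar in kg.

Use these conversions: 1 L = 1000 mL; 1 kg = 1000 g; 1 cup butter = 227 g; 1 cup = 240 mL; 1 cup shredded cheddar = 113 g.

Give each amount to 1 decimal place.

butter: 255.4 g; coconut milk: 2.3 cup; plain yogurt: 1.2 cup; shredded cheddar: 0.1 kg

Scaling factor: 3/8 = 0.375.
butter: 3 cup × 3/8 × 227 g/cup ≈ 255.4 g
coconut milk: 1.5 L × 3/8 × 1000 mL/L ÷ 240 mL/cup ≈ 2.3 cup
plain yogurt: 0.75 L × 3/8 × 1000 mL/L ÷ 240 mL/cup ≈ 1.2 cup
shredded cheddar: 2.5 cup × 3/8 × 113 g/cup ÷ 1000 g/kg ≈ 0.1 kg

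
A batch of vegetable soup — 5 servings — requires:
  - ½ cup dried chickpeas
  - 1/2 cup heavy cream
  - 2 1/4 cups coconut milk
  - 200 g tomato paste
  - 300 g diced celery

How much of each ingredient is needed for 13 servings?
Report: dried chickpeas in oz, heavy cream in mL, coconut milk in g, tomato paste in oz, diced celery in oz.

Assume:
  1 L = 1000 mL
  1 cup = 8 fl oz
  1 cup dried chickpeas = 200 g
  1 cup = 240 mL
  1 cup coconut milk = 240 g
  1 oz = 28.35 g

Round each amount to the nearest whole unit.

dried chickpeas: 9 oz; heavy cream: 312 mL; coconut milk: 1404 g; tomato paste: 18 oz; diced celery: 28 oz

Scaling factor: 13/5 = 2.6.
dried chickpeas: 0.5 cup × 13/5 × 200 g/cup ÷ 28.35 g/oz ≈ 9 oz
heavy cream: 0.5 cup × 13/5 × 240 mL/cup = 312 mL
coconut milk: 2.25 cup × 13/5 × 240 g/cup = 1404 g
tomato paste: 200 g × 13/5 ÷ 28.35 g/oz ≈ 18 oz
diced celery: 300 g × 13/5 ÷ 28.35 g/oz ≈ 28 oz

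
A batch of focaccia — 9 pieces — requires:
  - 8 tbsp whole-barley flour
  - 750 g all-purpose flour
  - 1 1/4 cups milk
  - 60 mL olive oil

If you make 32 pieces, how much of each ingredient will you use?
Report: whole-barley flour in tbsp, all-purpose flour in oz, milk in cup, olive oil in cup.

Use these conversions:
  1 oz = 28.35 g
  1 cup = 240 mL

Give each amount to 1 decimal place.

Scaling factor: 32/9.
whole-barley flour: 8 tbsp × 32/9 ≈ 28.4 tbsp
all-purpose flour: 750 g × 32/9 ÷ 28.35 g/oz ≈ 94.1 oz
milk: 1.25 cup × 32/9 ≈ 4.4 cup
olive oil: 60 mL × 32/9 ÷ 240 mL/cup ≈ 0.9 cup

whole-barley flour: 28.4 tbsp; all-purpose flour: 94.1 oz; milk: 4.4 cup; olive oil: 0.9 cup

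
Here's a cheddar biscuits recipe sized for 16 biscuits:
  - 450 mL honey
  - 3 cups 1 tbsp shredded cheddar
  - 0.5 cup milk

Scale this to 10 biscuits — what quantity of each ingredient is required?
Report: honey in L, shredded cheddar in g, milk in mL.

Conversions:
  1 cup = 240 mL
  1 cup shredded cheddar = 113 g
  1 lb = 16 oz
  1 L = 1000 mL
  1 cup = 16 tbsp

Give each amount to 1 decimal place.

honey: 0.3 L; shredded cheddar: 216.3 g; milk: 75.0 mL

Scaling factor: 10/16 = 5/8 = 0.625.
honey: 450 mL × 5/8 ÷ 1000 mL/L ≈ 0.3 L
shredded cheddar: (3 cup + 1 tbsp = 3.0625 cup) × 5/8 × 113 g/cup ≈ 216.3 g
milk: 0.5 cup × 5/8 × 240 mL/cup = 75.0 mL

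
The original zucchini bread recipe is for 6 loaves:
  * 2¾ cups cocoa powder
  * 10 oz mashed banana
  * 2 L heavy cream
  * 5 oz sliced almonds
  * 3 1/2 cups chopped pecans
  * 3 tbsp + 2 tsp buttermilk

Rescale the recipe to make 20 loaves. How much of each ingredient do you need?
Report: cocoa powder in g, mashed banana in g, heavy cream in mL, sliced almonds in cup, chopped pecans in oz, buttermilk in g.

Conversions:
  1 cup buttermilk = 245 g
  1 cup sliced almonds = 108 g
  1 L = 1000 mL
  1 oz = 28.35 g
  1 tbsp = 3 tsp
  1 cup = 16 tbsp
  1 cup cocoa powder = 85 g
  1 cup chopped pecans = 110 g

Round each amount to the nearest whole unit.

Scaling factor: 20/6 = 10/3.
cocoa powder: 2.75 cup × 10/3 × 85 g/cup ≈ 779 g
mashed banana: 10 oz × 10/3 × 28.35 g/oz = 945 g
heavy cream: 2 L × 10/3 × 1000 mL/L ≈ 6667 mL
sliced almonds: 5 oz × 10/3 × 28.35 g/oz ÷ 108 g/cup ≈ 4 cup
chopped pecans: 3.5 cup × 10/3 × 110 g/cup ÷ 28.35 g/oz ≈ 45 oz
buttermilk: (3 tbsp + 2 tsp = 11/3 tbsp) × 10/3 ÷ 16 tbsp/cup × 245 g/cup ≈ 187 g

cocoa powder: 779 g; mashed banana: 945 g; heavy cream: 6667 mL; sliced almonds: 4 cup; chopped pecans: 45 oz; buttermilk: 187 g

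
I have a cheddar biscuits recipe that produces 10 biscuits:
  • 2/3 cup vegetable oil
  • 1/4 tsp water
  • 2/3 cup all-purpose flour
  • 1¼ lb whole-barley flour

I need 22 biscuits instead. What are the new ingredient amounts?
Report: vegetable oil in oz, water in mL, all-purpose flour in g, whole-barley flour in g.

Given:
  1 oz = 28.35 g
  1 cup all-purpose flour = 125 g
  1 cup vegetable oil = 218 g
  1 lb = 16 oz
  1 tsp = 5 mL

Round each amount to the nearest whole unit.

Scaling factor: 22/10 = 11/5 = 2.2.
vegetable oil: 2/3 cup × 11/5 × 218 g/cup ÷ 28.35 g/oz ≈ 11 oz
water: 0.25 tsp × 11/5 × 5 mL/tsp ≈ 3 mL
all-purpose flour: 2/3 cup × 11/5 × 125 g/cup ≈ 183 g
whole-barley flour: 1.25 lb × 11/5 × 16 oz/lb × 28.35 g/oz ≈ 1247 g

vegetable oil: 11 oz; water: 3 mL; all-purpose flour: 183 g; whole-barley flour: 1247 g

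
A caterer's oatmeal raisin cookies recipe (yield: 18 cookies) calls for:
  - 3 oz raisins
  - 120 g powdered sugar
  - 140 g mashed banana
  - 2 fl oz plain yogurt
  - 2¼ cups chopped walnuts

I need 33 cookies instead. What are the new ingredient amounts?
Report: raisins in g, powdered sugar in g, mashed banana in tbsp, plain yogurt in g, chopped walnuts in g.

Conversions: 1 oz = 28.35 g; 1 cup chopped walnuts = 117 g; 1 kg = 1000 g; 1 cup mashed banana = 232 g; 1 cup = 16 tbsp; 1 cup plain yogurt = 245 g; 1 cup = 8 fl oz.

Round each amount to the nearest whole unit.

Scaling factor: 33/18 = 11/6.
raisins: 3 oz × 11/6 × 28.35 g/oz ≈ 156 g
powdered sugar: 120 g × 11/6 = 220 g
mashed banana: 140 g × 11/6 ÷ 232 g/cup × 16 tbsp/cup ≈ 18 tbsp
plain yogurt: 2 fl oz × 11/6 ÷ 8 fl oz/cup × 245 g/cup ≈ 112 g
chopped walnuts: 2.25 cup × 11/6 × 117 g/cup ≈ 483 g

raisins: 156 g; powdered sugar: 220 g; mashed banana: 18 tbsp; plain yogurt: 112 g; chopped walnuts: 483 g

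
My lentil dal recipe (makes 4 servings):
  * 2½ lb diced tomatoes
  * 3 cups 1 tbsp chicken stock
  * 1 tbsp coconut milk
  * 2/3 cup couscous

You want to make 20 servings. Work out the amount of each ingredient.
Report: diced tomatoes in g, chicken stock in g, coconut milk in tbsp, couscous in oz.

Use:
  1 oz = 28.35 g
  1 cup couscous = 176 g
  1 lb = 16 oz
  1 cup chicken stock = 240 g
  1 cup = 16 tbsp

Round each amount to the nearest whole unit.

diced tomatoes: 5670 g; chicken stock: 3675 g; coconut milk: 5 tbsp; couscous: 21 oz

Scaling factor: 20/4 = 5.
diced tomatoes: 2.5 lb × 5 × 16 oz/lb × 28.35 g/oz = 5670 g
chicken stock: (3 cup + 1 tbsp = 3.0625 cup) × 5 × 240 g/cup = 3675 g
coconut milk: 1 tbsp × 5 = 5 tbsp
couscous: 2/3 cup × 5 × 176 g/cup ÷ 28.35 g/oz ≈ 21 oz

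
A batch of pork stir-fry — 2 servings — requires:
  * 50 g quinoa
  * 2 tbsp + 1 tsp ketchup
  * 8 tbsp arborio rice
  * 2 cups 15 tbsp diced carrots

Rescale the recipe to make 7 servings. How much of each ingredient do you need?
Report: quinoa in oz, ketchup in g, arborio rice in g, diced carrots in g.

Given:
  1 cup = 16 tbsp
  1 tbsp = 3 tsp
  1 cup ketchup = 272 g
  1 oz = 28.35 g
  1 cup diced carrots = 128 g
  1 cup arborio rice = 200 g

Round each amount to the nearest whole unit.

quinoa: 6 oz; ketchup: 139 g; arborio rice: 350 g; diced carrots: 1316 g

Scaling factor: 7/2 = 3.5.
quinoa: 50 g × 7/2 ÷ 28.35 g/oz ≈ 6 oz
ketchup: (2 tbsp + 1 tsp = 7/3 tbsp) × 7/2 ÷ 16 tbsp/cup × 272 g/cup ≈ 139 g
arborio rice: 8 tbsp × 7/2 ÷ 16 tbsp/cup × 200 g/cup = 350 g
diced carrots: (2 cup + 15 tbsp = 2.9375 cup) × 7/2 × 128 g/cup = 1316 g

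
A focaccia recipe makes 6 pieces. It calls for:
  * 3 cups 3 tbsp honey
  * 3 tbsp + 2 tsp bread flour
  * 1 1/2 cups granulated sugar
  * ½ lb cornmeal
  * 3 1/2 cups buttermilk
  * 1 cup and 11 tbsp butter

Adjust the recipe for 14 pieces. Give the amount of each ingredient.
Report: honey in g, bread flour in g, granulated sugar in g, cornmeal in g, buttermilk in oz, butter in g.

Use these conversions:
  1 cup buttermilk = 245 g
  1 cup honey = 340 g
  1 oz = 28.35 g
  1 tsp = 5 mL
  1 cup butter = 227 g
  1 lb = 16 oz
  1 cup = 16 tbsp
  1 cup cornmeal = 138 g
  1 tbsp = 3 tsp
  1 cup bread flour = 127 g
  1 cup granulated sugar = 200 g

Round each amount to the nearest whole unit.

honey: 2529 g; bread flour: 68 g; granulated sugar: 700 g; cornmeal: 529 g; buttermilk: 71 oz; butter: 894 g

Scaling factor: 14/6 = 7/3.
honey: (3 cup + 3 tbsp = 3.1875 cup) × 7/3 × 340 g/cup ≈ 2529 g
bread flour: (3 tbsp + 2 tsp = 11/3 tbsp) × 7/3 ÷ 16 tbsp/cup × 127 g/cup ≈ 68 g
granulated sugar: 1.5 cup × 7/3 × 200 g/cup = 700 g
cornmeal: 0.5 lb × 7/3 × 16 oz/lb × 28.35 g/oz ≈ 529 g
buttermilk: 3.5 cup × 7/3 × 245 g/cup ÷ 28.35 g/oz ≈ 71 oz
butter: (1 cup + 11 tbsp = 1.6875 cup) × 7/3 × 227 g/cup ≈ 894 g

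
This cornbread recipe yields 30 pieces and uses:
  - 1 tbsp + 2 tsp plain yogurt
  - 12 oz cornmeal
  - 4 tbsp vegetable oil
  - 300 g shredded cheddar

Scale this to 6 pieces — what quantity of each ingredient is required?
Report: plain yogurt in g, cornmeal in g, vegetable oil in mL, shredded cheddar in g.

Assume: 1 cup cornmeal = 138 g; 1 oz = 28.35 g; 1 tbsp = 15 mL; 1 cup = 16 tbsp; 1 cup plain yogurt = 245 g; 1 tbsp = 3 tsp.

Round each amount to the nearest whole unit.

plain yogurt: 5 g; cornmeal: 68 g; vegetable oil: 12 mL; shredded cheddar: 60 g

Scaling factor: 6/30 = 1/5 = 0.2.
plain yogurt: (1 tbsp + 2 tsp = 5/3 tbsp) × 1/5 ÷ 16 tbsp/cup × 245 g/cup ≈ 5 g
cornmeal: 12 oz × 1/5 × 28.35 g/oz ≈ 68 g
vegetable oil: 4 tbsp × 1/5 × 15 mL/tbsp = 12 mL
shredded cheddar: 300 g × 1/5 = 60 g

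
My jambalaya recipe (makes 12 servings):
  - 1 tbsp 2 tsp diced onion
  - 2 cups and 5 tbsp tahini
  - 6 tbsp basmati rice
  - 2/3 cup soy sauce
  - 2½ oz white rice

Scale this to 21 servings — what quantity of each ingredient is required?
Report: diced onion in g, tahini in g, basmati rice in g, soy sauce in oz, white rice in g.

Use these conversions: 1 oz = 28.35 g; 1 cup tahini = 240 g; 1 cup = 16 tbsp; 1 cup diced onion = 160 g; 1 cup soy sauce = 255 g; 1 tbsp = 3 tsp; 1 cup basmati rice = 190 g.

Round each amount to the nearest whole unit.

Scaling factor: 21/12 = 7/4 = 1.75.
diced onion: (1 tbsp + 2 tsp = 5/3 tbsp) × 7/4 ÷ 16 tbsp/cup × 160 g/cup ≈ 29 g
tahini: (2 cup + 5 tbsp = 2.3125 cup) × 7/4 × 240 g/cup ≈ 971 g
basmati rice: 6 tbsp × 7/4 ÷ 16 tbsp/cup × 190 g/cup ≈ 125 g
soy sauce: 2/3 cup × 7/4 × 255 g/cup ÷ 28.35 g/oz ≈ 10 oz
white rice: 2.5 oz × 7/4 × 28.35 g/oz ≈ 124 g

diced onion: 29 g; tahini: 971 g; basmati rice: 125 g; soy sauce: 10 oz; white rice: 124 g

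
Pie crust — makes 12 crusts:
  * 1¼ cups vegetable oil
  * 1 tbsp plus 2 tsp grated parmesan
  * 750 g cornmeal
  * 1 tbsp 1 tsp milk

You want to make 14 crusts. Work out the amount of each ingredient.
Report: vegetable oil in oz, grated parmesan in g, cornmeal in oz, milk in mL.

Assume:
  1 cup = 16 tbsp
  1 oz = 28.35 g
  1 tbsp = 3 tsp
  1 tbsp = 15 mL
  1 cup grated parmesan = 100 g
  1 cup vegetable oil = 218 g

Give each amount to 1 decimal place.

vegetable oil: 11.2 oz; grated parmesan: 12.2 g; cornmeal: 30.9 oz; milk: 23.3 mL

Scaling factor: 14/12 = 7/6.
vegetable oil: 1.25 cup × 7/6 × 218 g/cup ÷ 28.35 g/oz ≈ 11.2 oz
grated parmesan: (1 tbsp + 2 tsp = 5/3 tbsp) × 7/6 ÷ 16 tbsp/cup × 100 g/cup ≈ 12.2 g
cornmeal: 750 g × 7/6 ÷ 28.35 g/oz ≈ 30.9 oz
milk: (1 tbsp + 1 tsp = 4/3 tbsp) × 7/6 × 15 mL/tbsp ≈ 23.3 mL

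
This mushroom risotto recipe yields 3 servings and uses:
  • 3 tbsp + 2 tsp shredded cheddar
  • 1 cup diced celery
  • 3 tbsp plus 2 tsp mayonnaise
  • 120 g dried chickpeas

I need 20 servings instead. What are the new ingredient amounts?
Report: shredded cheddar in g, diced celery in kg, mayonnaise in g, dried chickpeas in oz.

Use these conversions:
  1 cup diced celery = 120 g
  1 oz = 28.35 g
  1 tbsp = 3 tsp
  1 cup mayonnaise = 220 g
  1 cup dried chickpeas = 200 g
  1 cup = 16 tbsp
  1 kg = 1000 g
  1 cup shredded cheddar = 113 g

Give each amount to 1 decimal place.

shredded cheddar: 172.6 g; diced celery: 0.8 kg; mayonnaise: 336.1 g; dried chickpeas: 28.2 oz

Scaling factor: 20/3.
shredded cheddar: (3 tbsp + 2 tsp = 11/3 tbsp) × 20/3 ÷ 16 tbsp/cup × 113 g/cup ≈ 172.6 g
diced celery: 1 cup × 20/3 × 120 g/cup ÷ 1000 g/kg = 0.8 kg
mayonnaise: (3 tbsp + 2 tsp = 11/3 tbsp) × 20/3 ÷ 16 tbsp/cup × 220 g/cup ≈ 336.1 g
dried chickpeas: 120 g × 20/3 ÷ 28.35 g/oz ≈ 28.2 oz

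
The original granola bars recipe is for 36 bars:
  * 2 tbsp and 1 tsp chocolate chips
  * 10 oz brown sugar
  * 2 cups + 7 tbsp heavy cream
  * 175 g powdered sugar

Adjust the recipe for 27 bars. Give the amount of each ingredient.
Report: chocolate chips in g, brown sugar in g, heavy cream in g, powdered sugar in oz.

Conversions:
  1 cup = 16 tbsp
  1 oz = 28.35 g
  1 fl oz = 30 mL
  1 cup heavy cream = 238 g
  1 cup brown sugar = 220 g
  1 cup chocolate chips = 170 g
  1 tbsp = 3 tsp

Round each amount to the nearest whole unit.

Scaling factor: 27/36 = 3/4 = 0.75.
chocolate chips: (2 tbsp + 1 tsp = 7/3 tbsp) × 3/4 ÷ 16 tbsp/cup × 170 g/cup ≈ 19 g
brown sugar: 10 oz × 3/4 × 28.35 g/oz ≈ 213 g
heavy cream: (2 cup + 7 tbsp = 2.4375 cup) × 3/4 × 238 g/cup ≈ 435 g
powdered sugar: 175 g × 3/4 ÷ 28.35 g/oz ≈ 5 oz

chocolate chips: 19 g; brown sugar: 213 g; heavy cream: 435 g; powdered sugar: 5 oz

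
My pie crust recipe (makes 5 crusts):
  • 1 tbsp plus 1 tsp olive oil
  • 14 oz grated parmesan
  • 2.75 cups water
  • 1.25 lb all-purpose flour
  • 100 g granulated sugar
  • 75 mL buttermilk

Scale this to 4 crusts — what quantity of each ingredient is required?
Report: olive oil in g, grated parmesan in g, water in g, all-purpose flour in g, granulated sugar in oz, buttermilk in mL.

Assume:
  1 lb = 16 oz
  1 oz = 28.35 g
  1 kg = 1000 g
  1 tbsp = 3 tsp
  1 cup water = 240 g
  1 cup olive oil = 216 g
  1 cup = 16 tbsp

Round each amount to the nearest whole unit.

Scaling factor: 4/5 = 0.8.
olive oil: (1 tbsp + 1 tsp = 4/3 tbsp) × 4/5 ÷ 16 tbsp/cup × 216 g/cup ≈ 14 g
grated parmesan: 14 oz × 4/5 × 28.35 g/oz ≈ 318 g
water: 2.75 cup × 4/5 × 240 g/cup = 528 g
all-purpose flour: 1.25 lb × 4/5 × 16 oz/lb × 28.35 g/oz ≈ 454 g
granulated sugar: 100 g × 4/5 ÷ 28.35 g/oz ≈ 3 oz
buttermilk: 75 mL × 4/5 = 60 mL

olive oil: 14 g; grated parmesan: 318 g; water: 528 g; all-purpose flour: 454 g; granulated sugar: 3 oz; buttermilk: 60 mL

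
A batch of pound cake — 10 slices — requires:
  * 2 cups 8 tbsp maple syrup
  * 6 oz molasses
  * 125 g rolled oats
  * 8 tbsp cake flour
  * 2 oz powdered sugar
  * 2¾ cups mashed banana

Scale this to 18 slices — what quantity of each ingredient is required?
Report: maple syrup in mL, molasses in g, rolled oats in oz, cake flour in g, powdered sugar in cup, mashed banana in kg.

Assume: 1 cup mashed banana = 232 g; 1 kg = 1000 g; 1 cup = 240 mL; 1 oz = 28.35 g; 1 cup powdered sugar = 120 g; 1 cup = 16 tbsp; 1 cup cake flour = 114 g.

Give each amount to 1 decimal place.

maple syrup: 1080.0 mL; molasses: 306.2 g; rolled oats: 7.9 oz; cake flour: 102.6 g; powdered sugar: 0.9 cup; mashed banana: 1.1 kg

Scaling factor: 18/10 = 9/5 = 1.8.
maple syrup: (2 cup + 8 tbsp = 2.5 cup) × 9/5 × 240 mL/cup = 1080.0 mL
molasses: 6 oz × 9/5 × 28.35 g/oz ≈ 306.2 g
rolled oats: 125 g × 9/5 ÷ 28.35 g/oz ≈ 7.9 oz
cake flour: 8 tbsp × 9/5 ÷ 16 tbsp/cup × 114 g/cup = 102.6 g
powdered sugar: 2 oz × 9/5 × 28.35 g/oz ÷ 120 g/cup ≈ 0.9 cup
mashed banana: 2.75 cup × 9/5 × 232 g/cup ÷ 1000 g/kg ≈ 1.1 kg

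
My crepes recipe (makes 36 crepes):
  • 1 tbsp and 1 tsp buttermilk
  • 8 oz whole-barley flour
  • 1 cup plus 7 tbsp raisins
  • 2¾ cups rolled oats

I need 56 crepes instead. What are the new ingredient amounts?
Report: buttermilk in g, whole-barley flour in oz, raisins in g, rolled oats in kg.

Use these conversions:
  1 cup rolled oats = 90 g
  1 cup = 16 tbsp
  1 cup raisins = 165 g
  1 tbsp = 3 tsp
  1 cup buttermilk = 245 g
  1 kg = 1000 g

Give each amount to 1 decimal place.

Scaling factor: 56/36 = 14/9.
buttermilk: (1 tbsp + 1 tsp = 4/3 tbsp) × 14/9 ÷ 16 tbsp/cup × 245 g/cup ≈ 31.8 g
whole-barley flour: 8 oz × 14/9 ≈ 12.4 oz
raisins: (1 cup + 7 tbsp = 1.4375 cup) × 14/9 × 165 g/cup ≈ 369.0 g
rolled oats: 2.75 cup × 14/9 × 90 g/cup ÷ 1000 g/kg ≈ 0.4 kg

buttermilk: 31.8 g; whole-barley flour: 12.4 oz; raisins: 369.0 g; rolled oats: 0.4 kg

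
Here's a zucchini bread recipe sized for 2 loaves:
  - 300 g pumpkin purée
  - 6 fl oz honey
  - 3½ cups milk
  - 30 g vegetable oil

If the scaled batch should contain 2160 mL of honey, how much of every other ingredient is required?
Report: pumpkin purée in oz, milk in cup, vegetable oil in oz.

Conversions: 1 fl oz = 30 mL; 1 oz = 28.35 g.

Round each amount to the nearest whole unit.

The original recipe has 180 mL of honey, so the scaling factor is 2160 ÷ 180 = 12.
pumpkin purée: 300 g × 12 ÷ 28.35 g/oz ≈ 127 oz
milk: 3.5 cup × 12 = 42 cup
vegetable oil: 30 g × 12 ÷ 28.35 g/oz ≈ 13 oz

pumpkin purée: 127 oz; milk: 42 cup; vegetable oil: 13 oz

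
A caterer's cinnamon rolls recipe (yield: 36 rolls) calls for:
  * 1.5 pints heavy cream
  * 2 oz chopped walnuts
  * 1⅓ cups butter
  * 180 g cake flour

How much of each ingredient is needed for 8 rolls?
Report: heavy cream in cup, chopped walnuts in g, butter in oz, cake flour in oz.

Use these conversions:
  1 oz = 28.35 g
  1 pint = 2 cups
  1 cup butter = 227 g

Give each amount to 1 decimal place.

Scaling factor: 8/36 = 2/9.
heavy cream: 1.5 pint × 2/9 × 2 cup/pint ≈ 0.7 cup
chopped walnuts: 2 oz × 2/9 × 28.35 g/oz = 12.6 g
butter: 4/3 cup × 2/9 × 227 g/cup ÷ 28.35 g/oz ≈ 2.4 oz
cake flour: 180 g × 2/9 ÷ 28.35 g/oz ≈ 1.4 oz

heavy cream: 0.7 cup; chopped walnuts: 12.6 g; butter: 2.4 oz; cake flour: 1.4 oz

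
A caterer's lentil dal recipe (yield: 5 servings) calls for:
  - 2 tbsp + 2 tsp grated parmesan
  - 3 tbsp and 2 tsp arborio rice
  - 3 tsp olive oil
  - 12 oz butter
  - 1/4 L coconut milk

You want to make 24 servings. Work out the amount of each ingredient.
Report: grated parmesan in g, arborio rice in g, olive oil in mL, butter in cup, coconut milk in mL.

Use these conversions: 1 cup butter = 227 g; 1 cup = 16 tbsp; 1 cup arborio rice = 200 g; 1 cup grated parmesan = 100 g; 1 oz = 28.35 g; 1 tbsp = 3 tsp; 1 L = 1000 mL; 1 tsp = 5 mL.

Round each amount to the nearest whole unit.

Scaling factor: 24/5 = 4.8.
grated parmesan: (2 tbsp + 2 tsp = 8/3 tbsp) × 24/5 ÷ 16 tbsp/cup × 100 g/cup = 80 g
arborio rice: (3 tbsp + 2 tsp = 11/3 tbsp) × 24/5 ÷ 16 tbsp/cup × 200 g/cup = 220 g
olive oil: 3 tsp × 24/5 × 5 mL/tsp = 72 mL
butter: 12 oz × 24/5 × 28.35 g/oz ÷ 227 g/cup ≈ 7 cup
coconut milk: 0.25 L × 24/5 × 1000 mL/L = 1200 mL

grated parmesan: 80 g; arborio rice: 220 g; olive oil: 72 mL; butter: 7 cup; coconut milk: 1200 mL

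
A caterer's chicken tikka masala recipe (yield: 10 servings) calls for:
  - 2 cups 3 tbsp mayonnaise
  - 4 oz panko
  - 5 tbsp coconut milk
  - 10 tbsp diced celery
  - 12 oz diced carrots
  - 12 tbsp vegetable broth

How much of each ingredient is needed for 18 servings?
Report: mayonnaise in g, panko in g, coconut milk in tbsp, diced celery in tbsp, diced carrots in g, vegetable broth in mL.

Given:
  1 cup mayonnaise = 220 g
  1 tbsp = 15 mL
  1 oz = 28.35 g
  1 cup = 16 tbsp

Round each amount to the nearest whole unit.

Scaling factor: 18/10 = 9/5 = 1.8.
mayonnaise: (2 cup + 3 tbsp = 2.1875 cup) × 9/5 × 220 g/cup ≈ 866 g
panko: 4 oz × 9/5 × 28.35 g/oz ≈ 204 g
coconut milk: 5 tbsp × 9/5 = 9 tbsp
diced celery: 10 tbsp × 9/5 = 18 tbsp
diced carrots: 12 oz × 9/5 × 28.35 g/oz ≈ 612 g
vegetable broth: 12 tbsp × 9/5 × 15 mL/tbsp = 324 mL

mayonnaise: 866 g; panko: 204 g; coconut milk: 9 tbsp; diced celery: 18 tbsp; diced carrots: 612 g; vegetable broth: 324 mL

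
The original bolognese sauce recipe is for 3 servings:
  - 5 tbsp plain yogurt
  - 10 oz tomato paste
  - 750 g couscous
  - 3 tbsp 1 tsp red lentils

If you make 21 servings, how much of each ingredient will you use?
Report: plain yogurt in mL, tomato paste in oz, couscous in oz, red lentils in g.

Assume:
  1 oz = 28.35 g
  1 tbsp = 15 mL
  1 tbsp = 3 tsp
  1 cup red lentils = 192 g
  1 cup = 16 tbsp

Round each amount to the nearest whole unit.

Scaling factor: 21/3 = 7.
plain yogurt: 5 tbsp × 7 × 15 mL/tbsp = 525 mL
tomato paste: 10 oz × 7 = 70 oz
couscous: 750 g × 7 ÷ 28.35 g/oz ≈ 185 oz
red lentils: (3 tbsp + 1 tsp = 10/3 tbsp) × 7 ÷ 16 tbsp/cup × 192 g/cup = 280 g

plain yogurt: 525 mL; tomato paste: 70 oz; couscous: 185 oz; red lentils: 280 g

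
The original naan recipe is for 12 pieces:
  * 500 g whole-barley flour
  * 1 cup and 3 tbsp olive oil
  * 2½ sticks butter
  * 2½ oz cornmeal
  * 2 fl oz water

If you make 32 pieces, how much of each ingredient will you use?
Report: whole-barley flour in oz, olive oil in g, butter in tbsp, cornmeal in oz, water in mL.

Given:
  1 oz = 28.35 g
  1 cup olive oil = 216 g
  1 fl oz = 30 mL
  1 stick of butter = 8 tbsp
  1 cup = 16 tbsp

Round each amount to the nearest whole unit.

Scaling factor: 32/12 = 8/3.
whole-barley flour: 500 g × 8/3 ÷ 28.35 g/oz ≈ 47 oz
olive oil: (1 cup + 3 tbsp = 1.1875 cup) × 8/3 × 216 g/cup = 684 g
butter: 2.5 stick × 8/3 × 8 tbsp/stick ≈ 53 tbsp
cornmeal: 2.5 oz × 8/3 ≈ 7 oz
water: 2 fl oz × 8/3 × 30 mL/fl oz = 160 mL

whole-barley flour: 47 oz; olive oil: 684 g; butter: 53 tbsp; cornmeal: 7 oz; water: 160 mL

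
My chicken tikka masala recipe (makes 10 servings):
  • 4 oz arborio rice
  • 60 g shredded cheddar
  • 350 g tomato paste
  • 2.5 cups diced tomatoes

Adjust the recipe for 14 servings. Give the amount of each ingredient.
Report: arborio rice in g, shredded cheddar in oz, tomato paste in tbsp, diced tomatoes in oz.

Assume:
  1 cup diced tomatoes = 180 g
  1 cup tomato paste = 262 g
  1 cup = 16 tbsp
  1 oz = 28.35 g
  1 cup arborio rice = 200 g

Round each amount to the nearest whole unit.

arborio rice: 159 g; shredded cheddar: 3 oz; tomato paste: 30 tbsp; diced tomatoes: 22 oz

Scaling factor: 14/10 = 7/5 = 1.4.
arborio rice: 4 oz × 7/5 × 28.35 g/oz ≈ 159 g
shredded cheddar: 60 g × 7/5 ÷ 28.35 g/oz ≈ 3 oz
tomato paste: 350 g × 7/5 ÷ 262 g/cup × 16 tbsp/cup ≈ 30 tbsp
diced tomatoes: 2.5 cup × 7/5 × 180 g/cup ÷ 28.35 g/oz ≈ 22 oz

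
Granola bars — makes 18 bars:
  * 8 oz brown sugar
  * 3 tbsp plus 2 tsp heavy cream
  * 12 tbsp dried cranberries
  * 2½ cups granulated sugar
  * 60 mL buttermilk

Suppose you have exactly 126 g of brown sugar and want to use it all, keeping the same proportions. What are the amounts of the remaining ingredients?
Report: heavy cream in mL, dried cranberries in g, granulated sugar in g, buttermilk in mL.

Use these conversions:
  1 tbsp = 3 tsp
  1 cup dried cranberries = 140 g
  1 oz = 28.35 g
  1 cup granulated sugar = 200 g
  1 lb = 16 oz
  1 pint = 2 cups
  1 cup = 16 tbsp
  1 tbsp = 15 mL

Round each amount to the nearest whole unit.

The original recipe has 226.8 g of brown sugar, so the scaling factor is 126 ÷ 226.8 = 5/9.
heavy cream: (3 tbsp + 2 tsp = 11/3 tbsp) × 5/9 × 15 mL/tbsp ≈ 31 mL
dried cranberries: 12 tbsp × 5/9 ÷ 16 tbsp/cup × 140 g/cup ≈ 58 g
granulated sugar: 2.5 cup × 5/9 × 200 g/cup ≈ 278 g
buttermilk: 60 mL × 5/9 ≈ 33 mL

heavy cream: 31 mL; dried cranberries: 58 g; granulated sugar: 278 g; buttermilk: 33 mL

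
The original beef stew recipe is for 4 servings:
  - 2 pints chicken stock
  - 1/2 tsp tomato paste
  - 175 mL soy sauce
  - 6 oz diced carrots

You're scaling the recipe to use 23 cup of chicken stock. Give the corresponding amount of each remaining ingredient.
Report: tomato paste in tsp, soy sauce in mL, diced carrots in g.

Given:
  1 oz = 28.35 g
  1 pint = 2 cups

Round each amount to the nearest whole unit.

The original recipe has 4 cup of chicken stock, so the scaling factor is 23 ÷ 4 = 23/4 = 5.75.
tomato paste: 0.5 tsp × 23/4 ≈ 3 tsp
soy sauce: 175 mL × 23/4 ≈ 1006 mL
diced carrots: 6 oz × 23/4 × 28.35 g/oz ≈ 978 g

tomato paste: 3 tsp; soy sauce: 1006 mL; diced carrots: 978 g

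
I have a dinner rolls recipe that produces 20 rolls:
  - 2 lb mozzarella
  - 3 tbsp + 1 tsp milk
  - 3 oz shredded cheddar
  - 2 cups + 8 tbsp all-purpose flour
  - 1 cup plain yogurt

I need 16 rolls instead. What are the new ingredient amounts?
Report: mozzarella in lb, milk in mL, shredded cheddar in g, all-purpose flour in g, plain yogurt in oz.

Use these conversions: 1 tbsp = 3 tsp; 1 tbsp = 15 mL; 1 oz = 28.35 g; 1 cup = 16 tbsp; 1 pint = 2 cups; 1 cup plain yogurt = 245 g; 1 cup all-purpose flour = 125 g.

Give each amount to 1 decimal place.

Scaling factor: 16/20 = 4/5 = 0.8.
mozzarella: 2 lb × 4/5 = 1.6 lb
milk: (3 tbsp + 1 tsp = 10/3 tbsp) × 4/5 × 15 mL/tbsp = 40.0 mL
shredded cheddar: 3 oz × 4/5 × 28.35 g/oz ≈ 68.0 g
all-purpose flour: (2 cup + 8 tbsp = 2.5 cup) × 4/5 × 125 g/cup = 250.0 g
plain yogurt: 1 cup × 4/5 × 245 g/cup ÷ 28.35 g/oz ≈ 6.9 oz

mozzarella: 1.6 lb; milk: 40.0 mL; shredded cheddar: 68.0 g; all-purpose flour: 250.0 g; plain yogurt: 6.9 oz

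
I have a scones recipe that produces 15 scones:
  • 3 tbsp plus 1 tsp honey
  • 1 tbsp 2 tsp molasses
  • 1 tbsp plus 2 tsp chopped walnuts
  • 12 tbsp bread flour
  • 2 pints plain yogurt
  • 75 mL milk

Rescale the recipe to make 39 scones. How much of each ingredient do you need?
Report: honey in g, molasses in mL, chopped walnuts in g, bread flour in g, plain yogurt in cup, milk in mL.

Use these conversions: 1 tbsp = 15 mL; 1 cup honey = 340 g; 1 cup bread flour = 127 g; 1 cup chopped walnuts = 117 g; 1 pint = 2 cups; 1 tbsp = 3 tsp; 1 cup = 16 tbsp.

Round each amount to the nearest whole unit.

honey: 184 g; molasses: 65 mL; chopped walnuts: 32 g; bread flour: 248 g; plain yogurt: 10 cup; milk: 195 mL

Scaling factor: 39/15 = 13/5 = 2.6.
honey: (3 tbsp + 1 tsp = 10/3 tbsp) × 13/5 ÷ 16 tbsp/cup × 340 g/cup ≈ 184 g
molasses: (1 tbsp + 2 tsp = 5/3 tbsp) × 13/5 × 15 mL/tbsp = 65 mL
chopped walnuts: (1 tbsp + 2 tsp = 5/3 tbsp) × 13/5 ÷ 16 tbsp/cup × 117 g/cup ≈ 32 g
bread flour: 12 tbsp × 13/5 ÷ 16 tbsp/cup × 127 g/cup ≈ 248 g
plain yogurt: 2 pint × 13/5 × 2 cup/pint ≈ 10 cup
milk: 75 mL × 13/5 = 195 mL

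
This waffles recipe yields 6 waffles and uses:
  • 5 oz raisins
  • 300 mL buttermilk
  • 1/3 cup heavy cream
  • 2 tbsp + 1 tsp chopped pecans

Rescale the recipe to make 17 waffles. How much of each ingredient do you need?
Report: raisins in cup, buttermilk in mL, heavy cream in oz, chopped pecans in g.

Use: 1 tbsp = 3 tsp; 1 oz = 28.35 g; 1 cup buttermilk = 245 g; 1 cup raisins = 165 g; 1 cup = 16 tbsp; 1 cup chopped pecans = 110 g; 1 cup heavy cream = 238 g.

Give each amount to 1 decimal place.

Scaling factor: 17/6.
raisins: 5 oz × 17/6 × 28.35 g/oz ÷ 165 g/cup ≈ 2.4 cup
buttermilk: 300 mL × 17/6 = 850.0 mL
heavy cream: 1/3 cup × 17/6 × 238 g/cup ÷ 28.35 g/oz ≈ 7.9 oz
chopped pecans: (2 tbsp + 1 tsp = 7/3 tbsp) × 17/6 ÷ 16 tbsp/cup × 110 g/cup ≈ 45.5 g

raisins: 2.4 cup; buttermilk: 850.0 mL; heavy cream: 7.9 oz; chopped pecans: 45.5 g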